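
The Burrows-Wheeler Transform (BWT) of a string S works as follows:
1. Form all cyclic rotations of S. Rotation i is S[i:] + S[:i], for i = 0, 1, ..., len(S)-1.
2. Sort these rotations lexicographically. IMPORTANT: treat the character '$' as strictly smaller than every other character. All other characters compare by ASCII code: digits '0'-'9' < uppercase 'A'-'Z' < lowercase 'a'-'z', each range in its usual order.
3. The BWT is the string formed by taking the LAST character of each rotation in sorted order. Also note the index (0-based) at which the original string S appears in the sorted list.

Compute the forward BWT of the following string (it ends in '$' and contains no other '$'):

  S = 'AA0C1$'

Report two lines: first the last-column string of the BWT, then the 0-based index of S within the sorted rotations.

Answer: 1ACA$0
4

Derivation:
All 6 rotations (rotation i = S[i:]+S[:i]):
  rot[0] = AA0C1$
  rot[1] = A0C1$A
  rot[2] = 0C1$AA
  rot[3] = C1$AA0
  rot[4] = 1$AA0C
  rot[5] = $AA0C1
Sorted (with $ < everything):
  sorted[0] = $AA0C1  (last char: '1')
  sorted[1] = 0C1$AA  (last char: 'A')
  sorted[2] = 1$AA0C  (last char: 'C')
  sorted[3] = A0C1$A  (last char: 'A')
  sorted[4] = AA0C1$  (last char: '$')
  sorted[5] = C1$AA0  (last char: '0')
Last column: 1ACA$0
Original string S is at sorted index 4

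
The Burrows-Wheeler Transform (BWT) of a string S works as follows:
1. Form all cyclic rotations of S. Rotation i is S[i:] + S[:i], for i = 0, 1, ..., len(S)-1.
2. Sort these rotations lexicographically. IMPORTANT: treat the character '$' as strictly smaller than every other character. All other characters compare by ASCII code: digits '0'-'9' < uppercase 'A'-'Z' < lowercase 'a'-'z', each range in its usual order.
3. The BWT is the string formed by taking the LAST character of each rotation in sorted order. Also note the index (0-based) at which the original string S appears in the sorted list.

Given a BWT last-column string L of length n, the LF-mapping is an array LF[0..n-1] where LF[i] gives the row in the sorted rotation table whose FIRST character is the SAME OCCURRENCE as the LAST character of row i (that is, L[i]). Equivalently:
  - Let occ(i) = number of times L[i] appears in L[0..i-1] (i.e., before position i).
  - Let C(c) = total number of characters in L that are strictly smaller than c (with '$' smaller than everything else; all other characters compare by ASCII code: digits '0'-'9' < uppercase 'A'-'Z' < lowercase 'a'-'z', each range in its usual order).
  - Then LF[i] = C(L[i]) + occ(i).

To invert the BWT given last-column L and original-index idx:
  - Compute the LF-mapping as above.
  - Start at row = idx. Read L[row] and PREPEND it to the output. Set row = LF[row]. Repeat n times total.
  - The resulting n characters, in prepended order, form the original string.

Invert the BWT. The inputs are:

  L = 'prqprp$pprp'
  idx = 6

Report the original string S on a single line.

LF mapping: 1 8 7 2 9 3 0 4 5 10 6
Walk LF starting at row 6, prepending L[row]:
  step 1: row=6, L[6]='$', prepend. Next row=LF[6]=0
  step 2: row=0, L[0]='p', prepend. Next row=LF[0]=1
  step 3: row=1, L[1]='r', prepend. Next row=LF[1]=8
  step 4: row=8, L[8]='p', prepend. Next row=LF[8]=5
  step 5: row=5, L[5]='p', prepend. Next row=LF[5]=3
  step 6: row=3, L[3]='p', prepend. Next row=LF[3]=2
  step 7: row=2, L[2]='q', prepend. Next row=LF[2]=7
  step 8: row=7, L[7]='p', prepend. Next row=LF[7]=4
  step 9: row=4, L[4]='r', prepend. Next row=LF[4]=9
  step 10: row=9, L[9]='r', prepend. Next row=LF[9]=10
  step 11: row=10, L[10]='p', prepend. Next row=LF[10]=6
Reversed output: prrpqppprp$

Answer: prrpqppprp$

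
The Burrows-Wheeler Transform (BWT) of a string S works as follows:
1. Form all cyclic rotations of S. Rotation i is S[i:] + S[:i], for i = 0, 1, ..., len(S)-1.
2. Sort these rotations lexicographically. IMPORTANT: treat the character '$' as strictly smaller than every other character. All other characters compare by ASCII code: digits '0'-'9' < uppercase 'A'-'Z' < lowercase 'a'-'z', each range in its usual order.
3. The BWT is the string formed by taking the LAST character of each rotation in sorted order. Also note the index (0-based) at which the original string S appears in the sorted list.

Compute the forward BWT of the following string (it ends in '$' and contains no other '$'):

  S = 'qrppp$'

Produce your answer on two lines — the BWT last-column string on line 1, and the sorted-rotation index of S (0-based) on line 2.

Answer: pppr$q
4

Derivation:
All 6 rotations (rotation i = S[i:]+S[:i]):
  rot[0] = qrppp$
  rot[1] = rppp$q
  rot[2] = ppp$qr
  rot[3] = pp$qrp
  rot[4] = p$qrpp
  rot[5] = $qrppp
Sorted (with $ < everything):
  sorted[0] = $qrppp  (last char: 'p')
  sorted[1] = p$qrpp  (last char: 'p')
  sorted[2] = pp$qrp  (last char: 'p')
  sorted[3] = ppp$qr  (last char: 'r')
  sorted[4] = qrppp$  (last char: '$')
  sorted[5] = rppp$q  (last char: 'q')
Last column: pppr$q
Original string S is at sorted index 4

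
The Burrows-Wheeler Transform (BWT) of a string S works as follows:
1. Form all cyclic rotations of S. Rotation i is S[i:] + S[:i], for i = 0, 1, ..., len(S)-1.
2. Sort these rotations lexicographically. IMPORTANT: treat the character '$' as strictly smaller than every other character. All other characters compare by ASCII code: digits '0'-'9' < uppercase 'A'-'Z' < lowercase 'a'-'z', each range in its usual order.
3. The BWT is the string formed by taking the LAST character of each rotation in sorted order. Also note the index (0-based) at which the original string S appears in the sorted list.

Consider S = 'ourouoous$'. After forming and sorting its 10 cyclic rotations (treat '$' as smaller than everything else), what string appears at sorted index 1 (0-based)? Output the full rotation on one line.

All 10 rotations (rotation i = S[i:]+S[:i]):
  rot[0] = ourouoous$
  rot[1] = urouoous$o
  rot[2] = rouoous$ou
  rot[3] = ouoous$our
  rot[4] = uoous$ouro
  rot[5] = oous$ourou
  rot[6] = ous$ourouo
  rot[7] = us$ourouoo
  rot[8] = s$ourouoou
  rot[9] = $ourouoous
Sorted (with $ < everything):
  sorted[0] = $ourouoous
  sorted[1] = oous$ourou
  sorted[2] = ouoous$our
  sorted[3] = ourouoous$
  sorted[4] = ous$ourouo
  sorted[5] = rouoous$ou
  sorted[6] = s$ourouoou
  sorted[7] = uoous$ouro
  sorted[8] = urouoous$o
  sorted[9] = us$ourouoo
sorted[1] = oous$ourou

Answer: oous$ourou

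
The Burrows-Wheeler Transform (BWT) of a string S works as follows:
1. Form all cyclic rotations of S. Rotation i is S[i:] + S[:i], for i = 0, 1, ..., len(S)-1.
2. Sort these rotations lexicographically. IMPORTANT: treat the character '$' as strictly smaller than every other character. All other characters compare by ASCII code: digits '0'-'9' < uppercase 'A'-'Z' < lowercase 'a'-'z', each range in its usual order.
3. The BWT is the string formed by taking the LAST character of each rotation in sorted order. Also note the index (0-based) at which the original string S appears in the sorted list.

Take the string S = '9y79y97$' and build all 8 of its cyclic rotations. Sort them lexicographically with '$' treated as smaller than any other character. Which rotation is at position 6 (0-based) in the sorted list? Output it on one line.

Answer: y79y97$9

Derivation:
All 8 rotations (rotation i = S[i:]+S[:i]):
  rot[0] = 9y79y97$
  rot[1] = y79y97$9
  rot[2] = 79y97$9y
  rot[3] = 9y97$9y7
  rot[4] = y97$9y79
  rot[5] = 97$9y79y
  rot[6] = 7$9y79y9
  rot[7] = $9y79y97
Sorted (with $ < everything):
  sorted[0] = $9y79y97
  sorted[1] = 7$9y79y9
  sorted[2] = 79y97$9y
  sorted[3] = 97$9y79y
  sorted[4] = 9y79y97$
  sorted[5] = 9y97$9y7
  sorted[6] = y79y97$9
  sorted[7] = y97$9y79
sorted[6] = y79y97$9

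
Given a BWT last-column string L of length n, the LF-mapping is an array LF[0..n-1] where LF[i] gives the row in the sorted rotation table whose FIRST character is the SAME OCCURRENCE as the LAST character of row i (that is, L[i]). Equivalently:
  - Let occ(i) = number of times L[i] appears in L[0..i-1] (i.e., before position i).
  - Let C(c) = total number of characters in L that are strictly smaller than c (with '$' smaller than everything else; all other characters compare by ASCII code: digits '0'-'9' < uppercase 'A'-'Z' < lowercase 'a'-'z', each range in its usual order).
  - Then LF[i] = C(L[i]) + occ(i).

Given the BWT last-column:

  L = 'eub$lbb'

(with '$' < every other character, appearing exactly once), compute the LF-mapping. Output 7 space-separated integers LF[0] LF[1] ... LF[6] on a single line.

Answer: 4 6 1 0 5 2 3

Derivation:
Char counts: '$':1, 'b':3, 'e':1, 'l':1, 'u':1
C (first-col start): C('$')=0, C('b')=1, C('e')=4, C('l')=5, C('u')=6
L[0]='e': occ=0, LF[0]=C('e')+0=4+0=4
L[1]='u': occ=0, LF[1]=C('u')+0=6+0=6
L[2]='b': occ=0, LF[2]=C('b')+0=1+0=1
L[3]='$': occ=0, LF[3]=C('$')+0=0+0=0
L[4]='l': occ=0, LF[4]=C('l')+0=5+0=5
L[5]='b': occ=1, LF[5]=C('b')+1=1+1=2
L[6]='b': occ=2, LF[6]=C('b')+2=1+2=3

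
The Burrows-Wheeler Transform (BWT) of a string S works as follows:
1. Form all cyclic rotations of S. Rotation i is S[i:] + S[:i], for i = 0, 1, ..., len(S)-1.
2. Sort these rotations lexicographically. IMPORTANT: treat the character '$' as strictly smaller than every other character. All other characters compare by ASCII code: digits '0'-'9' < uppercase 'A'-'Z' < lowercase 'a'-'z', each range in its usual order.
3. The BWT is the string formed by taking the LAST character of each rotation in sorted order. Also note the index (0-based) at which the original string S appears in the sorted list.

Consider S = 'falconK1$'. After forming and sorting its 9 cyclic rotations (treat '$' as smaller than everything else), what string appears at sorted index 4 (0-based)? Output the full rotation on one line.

All 9 rotations (rotation i = S[i:]+S[:i]):
  rot[0] = falconK1$
  rot[1] = alconK1$f
  rot[2] = lconK1$fa
  rot[3] = conK1$fal
  rot[4] = onK1$falc
  rot[5] = nK1$falco
  rot[6] = K1$falcon
  rot[7] = 1$falconK
  rot[8] = $falconK1
Sorted (with $ < everything):
  sorted[0] = $falconK1
  sorted[1] = 1$falconK
  sorted[2] = K1$falcon
  sorted[3] = alconK1$f
  sorted[4] = conK1$fal
  sorted[5] = falconK1$
  sorted[6] = lconK1$fa
  sorted[7] = nK1$falco
  sorted[8] = onK1$falc
sorted[4] = conK1$fal

Answer: conK1$fal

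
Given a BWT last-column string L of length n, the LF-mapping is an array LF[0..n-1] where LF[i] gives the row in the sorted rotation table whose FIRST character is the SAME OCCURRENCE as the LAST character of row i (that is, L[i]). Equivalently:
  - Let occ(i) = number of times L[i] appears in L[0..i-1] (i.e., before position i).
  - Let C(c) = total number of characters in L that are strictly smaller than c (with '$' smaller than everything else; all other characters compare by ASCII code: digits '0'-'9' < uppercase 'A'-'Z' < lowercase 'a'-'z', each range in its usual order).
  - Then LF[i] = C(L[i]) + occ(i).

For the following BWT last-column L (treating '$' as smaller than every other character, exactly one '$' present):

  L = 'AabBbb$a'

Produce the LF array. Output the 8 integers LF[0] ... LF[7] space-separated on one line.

Char counts: '$':1, 'A':1, 'B':1, 'a':2, 'b':3
C (first-col start): C('$')=0, C('A')=1, C('B')=2, C('a')=3, C('b')=5
L[0]='A': occ=0, LF[0]=C('A')+0=1+0=1
L[1]='a': occ=0, LF[1]=C('a')+0=3+0=3
L[2]='b': occ=0, LF[2]=C('b')+0=5+0=5
L[3]='B': occ=0, LF[3]=C('B')+0=2+0=2
L[4]='b': occ=1, LF[4]=C('b')+1=5+1=6
L[5]='b': occ=2, LF[5]=C('b')+2=5+2=7
L[6]='$': occ=0, LF[6]=C('$')+0=0+0=0
L[7]='a': occ=1, LF[7]=C('a')+1=3+1=4

Answer: 1 3 5 2 6 7 0 4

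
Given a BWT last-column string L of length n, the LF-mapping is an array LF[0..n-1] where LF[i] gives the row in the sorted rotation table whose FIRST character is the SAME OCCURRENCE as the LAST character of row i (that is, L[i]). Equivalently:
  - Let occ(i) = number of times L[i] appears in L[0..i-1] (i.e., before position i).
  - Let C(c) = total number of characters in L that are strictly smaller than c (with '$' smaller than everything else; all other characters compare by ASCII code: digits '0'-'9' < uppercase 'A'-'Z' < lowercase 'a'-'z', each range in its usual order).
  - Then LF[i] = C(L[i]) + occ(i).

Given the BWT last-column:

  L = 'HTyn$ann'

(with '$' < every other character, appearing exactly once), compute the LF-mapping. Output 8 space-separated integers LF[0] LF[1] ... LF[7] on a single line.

Answer: 1 2 7 4 0 3 5 6

Derivation:
Char counts: '$':1, 'H':1, 'T':1, 'a':1, 'n':3, 'y':1
C (first-col start): C('$')=0, C('H')=1, C('T')=2, C('a')=3, C('n')=4, C('y')=7
L[0]='H': occ=0, LF[0]=C('H')+0=1+0=1
L[1]='T': occ=0, LF[1]=C('T')+0=2+0=2
L[2]='y': occ=0, LF[2]=C('y')+0=7+0=7
L[3]='n': occ=0, LF[3]=C('n')+0=4+0=4
L[4]='$': occ=0, LF[4]=C('$')+0=0+0=0
L[5]='a': occ=0, LF[5]=C('a')+0=3+0=3
L[6]='n': occ=1, LF[6]=C('n')+1=4+1=5
L[7]='n': occ=2, LF[7]=C('n')+2=4+2=6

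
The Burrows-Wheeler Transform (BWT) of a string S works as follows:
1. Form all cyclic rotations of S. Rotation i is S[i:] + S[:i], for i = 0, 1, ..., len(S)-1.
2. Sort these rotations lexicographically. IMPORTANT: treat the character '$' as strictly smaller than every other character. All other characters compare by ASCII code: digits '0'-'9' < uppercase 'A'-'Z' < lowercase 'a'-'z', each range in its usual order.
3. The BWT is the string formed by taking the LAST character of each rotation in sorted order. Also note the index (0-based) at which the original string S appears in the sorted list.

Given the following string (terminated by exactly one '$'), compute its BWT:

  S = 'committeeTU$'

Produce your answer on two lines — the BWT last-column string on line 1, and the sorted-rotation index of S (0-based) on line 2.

All 12 rotations (rotation i = S[i:]+S[:i]):
  rot[0] = committeeTU$
  rot[1] = ommitteeTU$c
  rot[2] = mmitteeTU$co
  rot[3] = mitteeTU$com
  rot[4] = itteeTU$comm
  rot[5] = tteeTU$commi
  rot[6] = teeTU$commit
  rot[7] = eeTU$committ
  rot[8] = eTU$committe
  rot[9] = TU$committee
  rot[10] = U$committeeT
  rot[11] = $committeeTU
Sorted (with $ < everything):
  sorted[0] = $committeeTU  (last char: 'U')
  sorted[1] = TU$committee  (last char: 'e')
  sorted[2] = U$committeeT  (last char: 'T')
  sorted[3] = committeeTU$  (last char: '$')
  sorted[4] = eTU$committe  (last char: 'e')
  sorted[5] = eeTU$committ  (last char: 't')
  sorted[6] = itteeTU$comm  (last char: 'm')
  sorted[7] = mitteeTU$com  (last char: 'm')
  sorted[8] = mmitteeTU$co  (last char: 'o')
  sorted[9] = ommitteeTU$c  (last char: 'c')
  sorted[10] = teeTU$commit  (last char: 't')
  sorted[11] = tteeTU$commi  (last char: 'i')
Last column: UeT$etmmocti
Original string S is at sorted index 3

Answer: UeT$etmmocti
3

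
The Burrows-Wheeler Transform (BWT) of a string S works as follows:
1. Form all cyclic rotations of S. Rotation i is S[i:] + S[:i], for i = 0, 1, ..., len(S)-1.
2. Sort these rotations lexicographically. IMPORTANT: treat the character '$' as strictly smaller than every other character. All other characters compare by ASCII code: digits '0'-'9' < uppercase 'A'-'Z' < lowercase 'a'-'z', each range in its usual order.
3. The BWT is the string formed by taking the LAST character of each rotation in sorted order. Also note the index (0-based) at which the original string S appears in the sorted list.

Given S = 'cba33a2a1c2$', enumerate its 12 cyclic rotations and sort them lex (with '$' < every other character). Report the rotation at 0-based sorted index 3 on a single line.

All 12 rotations (rotation i = S[i:]+S[:i]):
  rot[0] = cba33a2a1c2$
  rot[1] = ba33a2a1c2$c
  rot[2] = a33a2a1c2$cb
  rot[3] = 33a2a1c2$cba
  rot[4] = 3a2a1c2$cba3
  rot[5] = a2a1c2$cba33
  rot[6] = 2a1c2$cba33a
  rot[7] = a1c2$cba33a2
  rot[8] = 1c2$cba33a2a
  rot[9] = c2$cba33a2a1
  rot[10] = 2$cba33a2a1c
  rot[11] = $cba33a2a1c2
Sorted (with $ < everything):
  sorted[0] = $cba33a2a1c2
  sorted[1] = 1c2$cba33a2a
  sorted[2] = 2$cba33a2a1c
  sorted[3] = 2a1c2$cba33a
  sorted[4] = 33a2a1c2$cba
  sorted[5] = 3a2a1c2$cba3
  sorted[6] = a1c2$cba33a2
  sorted[7] = a2a1c2$cba33
  sorted[8] = a33a2a1c2$cb
  sorted[9] = ba33a2a1c2$c
  sorted[10] = c2$cba33a2a1
  sorted[11] = cba33a2a1c2$
sorted[3] = 2a1c2$cba33a

Answer: 2a1c2$cba33a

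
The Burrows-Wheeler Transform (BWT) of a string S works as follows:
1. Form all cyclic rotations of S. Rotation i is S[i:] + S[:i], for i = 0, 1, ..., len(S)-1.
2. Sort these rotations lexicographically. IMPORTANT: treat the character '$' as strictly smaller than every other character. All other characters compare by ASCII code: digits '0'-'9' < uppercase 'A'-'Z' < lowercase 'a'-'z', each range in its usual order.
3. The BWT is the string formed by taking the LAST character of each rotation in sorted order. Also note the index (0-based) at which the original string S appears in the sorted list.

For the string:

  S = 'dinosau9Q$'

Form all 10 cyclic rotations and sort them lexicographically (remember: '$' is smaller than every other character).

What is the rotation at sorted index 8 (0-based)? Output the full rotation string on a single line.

All 10 rotations (rotation i = S[i:]+S[:i]):
  rot[0] = dinosau9Q$
  rot[1] = inosau9Q$d
  rot[2] = nosau9Q$di
  rot[3] = osau9Q$din
  rot[4] = sau9Q$dino
  rot[5] = au9Q$dinos
  rot[6] = u9Q$dinosa
  rot[7] = 9Q$dinosau
  rot[8] = Q$dinosau9
  rot[9] = $dinosau9Q
Sorted (with $ < everything):
  sorted[0] = $dinosau9Q
  sorted[1] = 9Q$dinosau
  sorted[2] = Q$dinosau9
  sorted[3] = au9Q$dinos
  sorted[4] = dinosau9Q$
  sorted[5] = inosau9Q$d
  sorted[6] = nosau9Q$di
  sorted[7] = osau9Q$din
  sorted[8] = sau9Q$dino
  sorted[9] = u9Q$dinosa
sorted[8] = sau9Q$dino

Answer: sau9Q$dino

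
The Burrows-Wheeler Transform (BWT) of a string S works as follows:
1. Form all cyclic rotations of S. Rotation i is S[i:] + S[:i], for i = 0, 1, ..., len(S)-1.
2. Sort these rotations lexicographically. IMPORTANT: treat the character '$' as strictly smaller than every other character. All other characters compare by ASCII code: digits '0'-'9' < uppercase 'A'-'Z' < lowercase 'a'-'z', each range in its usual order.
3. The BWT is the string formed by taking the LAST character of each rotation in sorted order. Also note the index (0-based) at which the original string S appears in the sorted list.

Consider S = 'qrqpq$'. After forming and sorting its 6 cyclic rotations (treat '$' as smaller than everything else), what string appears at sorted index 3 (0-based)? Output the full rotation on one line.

Answer: qpq$qr

Derivation:
All 6 rotations (rotation i = S[i:]+S[:i]):
  rot[0] = qrqpq$
  rot[1] = rqpq$q
  rot[2] = qpq$qr
  rot[3] = pq$qrq
  rot[4] = q$qrqp
  rot[5] = $qrqpq
Sorted (with $ < everything):
  sorted[0] = $qrqpq
  sorted[1] = pq$qrq
  sorted[2] = q$qrqp
  sorted[3] = qpq$qr
  sorted[4] = qrqpq$
  sorted[5] = rqpq$q
sorted[3] = qpq$qr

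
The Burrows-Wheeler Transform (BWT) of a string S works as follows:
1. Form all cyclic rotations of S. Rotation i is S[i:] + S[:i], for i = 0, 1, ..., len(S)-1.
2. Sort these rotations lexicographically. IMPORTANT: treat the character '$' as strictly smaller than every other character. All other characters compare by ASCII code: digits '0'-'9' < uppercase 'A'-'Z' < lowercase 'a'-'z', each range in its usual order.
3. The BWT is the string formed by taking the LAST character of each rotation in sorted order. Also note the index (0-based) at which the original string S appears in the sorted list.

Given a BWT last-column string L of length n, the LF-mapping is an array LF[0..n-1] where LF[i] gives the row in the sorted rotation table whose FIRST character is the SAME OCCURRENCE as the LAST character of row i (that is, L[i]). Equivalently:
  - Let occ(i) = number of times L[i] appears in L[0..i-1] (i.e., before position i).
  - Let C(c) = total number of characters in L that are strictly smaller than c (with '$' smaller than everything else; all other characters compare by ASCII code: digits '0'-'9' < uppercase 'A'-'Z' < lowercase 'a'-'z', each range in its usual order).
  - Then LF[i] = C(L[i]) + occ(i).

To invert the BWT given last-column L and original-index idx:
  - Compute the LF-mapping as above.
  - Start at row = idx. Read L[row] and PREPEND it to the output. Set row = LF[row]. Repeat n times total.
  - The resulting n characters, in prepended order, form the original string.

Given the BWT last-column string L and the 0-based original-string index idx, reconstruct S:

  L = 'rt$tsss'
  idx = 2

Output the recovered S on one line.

LF mapping: 1 5 0 6 2 3 4
Walk LF starting at row 2, prepending L[row]:
  step 1: row=2, L[2]='$', prepend. Next row=LF[2]=0
  step 2: row=0, L[0]='r', prepend. Next row=LF[0]=1
  step 3: row=1, L[1]='t', prepend. Next row=LF[1]=5
  step 4: row=5, L[5]='s', prepend. Next row=LF[5]=3
  step 5: row=3, L[3]='t', prepend. Next row=LF[3]=6
  step 6: row=6, L[6]='s', prepend. Next row=LF[6]=4
  step 7: row=4, L[4]='s', prepend. Next row=LF[4]=2
Reversed output: sststr$

Answer: sststr$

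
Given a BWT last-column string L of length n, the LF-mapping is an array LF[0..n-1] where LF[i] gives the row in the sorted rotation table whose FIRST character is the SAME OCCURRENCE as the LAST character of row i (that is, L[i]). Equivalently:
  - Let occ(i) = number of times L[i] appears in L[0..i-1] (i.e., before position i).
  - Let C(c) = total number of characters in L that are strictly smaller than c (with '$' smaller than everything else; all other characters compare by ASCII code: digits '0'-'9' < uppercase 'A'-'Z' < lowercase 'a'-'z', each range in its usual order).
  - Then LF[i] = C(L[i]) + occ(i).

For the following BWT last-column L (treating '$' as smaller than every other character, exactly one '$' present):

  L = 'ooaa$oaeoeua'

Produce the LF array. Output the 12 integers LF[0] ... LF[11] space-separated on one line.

Char counts: '$':1, 'a':4, 'e':2, 'o':4, 'u':1
C (first-col start): C('$')=0, C('a')=1, C('e')=5, C('o')=7, C('u')=11
L[0]='o': occ=0, LF[0]=C('o')+0=7+0=7
L[1]='o': occ=1, LF[1]=C('o')+1=7+1=8
L[2]='a': occ=0, LF[2]=C('a')+0=1+0=1
L[3]='a': occ=1, LF[3]=C('a')+1=1+1=2
L[4]='$': occ=0, LF[4]=C('$')+0=0+0=0
L[5]='o': occ=2, LF[5]=C('o')+2=7+2=9
L[6]='a': occ=2, LF[6]=C('a')+2=1+2=3
L[7]='e': occ=0, LF[7]=C('e')+0=5+0=5
L[8]='o': occ=3, LF[8]=C('o')+3=7+3=10
L[9]='e': occ=1, LF[9]=C('e')+1=5+1=6
L[10]='u': occ=0, LF[10]=C('u')+0=11+0=11
L[11]='a': occ=3, LF[11]=C('a')+3=1+3=4

Answer: 7 8 1 2 0 9 3 5 10 6 11 4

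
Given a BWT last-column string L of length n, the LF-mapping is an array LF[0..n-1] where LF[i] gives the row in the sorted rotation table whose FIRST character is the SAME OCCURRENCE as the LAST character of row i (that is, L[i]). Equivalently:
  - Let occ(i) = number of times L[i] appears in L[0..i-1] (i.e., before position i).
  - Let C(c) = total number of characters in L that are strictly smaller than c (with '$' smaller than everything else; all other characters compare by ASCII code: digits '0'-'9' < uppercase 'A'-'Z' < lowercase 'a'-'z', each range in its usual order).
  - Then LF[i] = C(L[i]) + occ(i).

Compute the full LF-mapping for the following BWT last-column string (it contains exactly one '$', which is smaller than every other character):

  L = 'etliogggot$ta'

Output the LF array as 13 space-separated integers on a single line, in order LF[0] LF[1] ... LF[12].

Answer: 2 10 7 6 8 3 4 5 9 11 0 12 1

Derivation:
Char counts: '$':1, 'a':1, 'e':1, 'g':3, 'i':1, 'l':1, 'o':2, 't':3
C (first-col start): C('$')=0, C('a')=1, C('e')=2, C('g')=3, C('i')=6, C('l')=7, C('o')=8, C('t')=10
L[0]='e': occ=0, LF[0]=C('e')+0=2+0=2
L[1]='t': occ=0, LF[1]=C('t')+0=10+0=10
L[2]='l': occ=0, LF[2]=C('l')+0=7+0=7
L[3]='i': occ=0, LF[3]=C('i')+0=6+0=6
L[4]='o': occ=0, LF[4]=C('o')+0=8+0=8
L[5]='g': occ=0, LF[5]=C('g')+0=3+0=3
L[6]='g': occ=1, LF[6]=C('g')+1=3+1=4
L[7]='g': occ=2, LF[7]=C('g')+2=3+2=5
L[8]='o': occ=1, LF[8]=C('o')+1=8+1=9
L[9]='t': occ=1, LF[9]=C('t')+1=10+1=11
L[10]='$': occ=0, LF[10]=C('$')+0=0+0=0
L[11]='t': occ=2, LF[11]=C('t')+2=10+2=12
L[12]='a': occ=0, LF[12]=C('a')+0=1+0=1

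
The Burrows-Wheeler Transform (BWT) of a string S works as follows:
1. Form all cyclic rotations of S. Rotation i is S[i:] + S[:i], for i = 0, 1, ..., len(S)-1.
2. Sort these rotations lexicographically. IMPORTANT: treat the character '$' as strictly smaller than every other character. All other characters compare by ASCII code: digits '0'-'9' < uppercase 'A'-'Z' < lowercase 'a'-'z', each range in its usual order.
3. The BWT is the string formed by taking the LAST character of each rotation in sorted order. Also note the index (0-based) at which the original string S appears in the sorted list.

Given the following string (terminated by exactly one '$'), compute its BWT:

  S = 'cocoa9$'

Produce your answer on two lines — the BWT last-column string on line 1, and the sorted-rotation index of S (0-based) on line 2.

All 7 rotations (rotation i = S[i:]+S[:i]):
  rot[0] = cocoa9$
  rot[1] = ocoa9$c
  rot[2] = coa9$co
  rot[3] = oa9$coc
  rot[4] = a9$coco
  rot[5] = 9$cocoa
  rot[6] = $cocoa9
Sorted (with $ < everything):
  sorted[0] = $cocoa9  (last char: '9')
  sorted[1] = 9$cocoa  (last char: 'a')
  sorted[2] = a9$coco  (last char: 'o')
  sorted[3] = coa9$co  (last char: 'o')
  sorted[4] = cocoa9$  (last char: '$')
  sorted[5] = oa9$coc  (last char: 'c')
  sorted[6] = ocoa9$c  (last char: 'c')
Last column: 9aoo$cc
Original string S is at sorted index 4

Answer: 9aoo$cc
4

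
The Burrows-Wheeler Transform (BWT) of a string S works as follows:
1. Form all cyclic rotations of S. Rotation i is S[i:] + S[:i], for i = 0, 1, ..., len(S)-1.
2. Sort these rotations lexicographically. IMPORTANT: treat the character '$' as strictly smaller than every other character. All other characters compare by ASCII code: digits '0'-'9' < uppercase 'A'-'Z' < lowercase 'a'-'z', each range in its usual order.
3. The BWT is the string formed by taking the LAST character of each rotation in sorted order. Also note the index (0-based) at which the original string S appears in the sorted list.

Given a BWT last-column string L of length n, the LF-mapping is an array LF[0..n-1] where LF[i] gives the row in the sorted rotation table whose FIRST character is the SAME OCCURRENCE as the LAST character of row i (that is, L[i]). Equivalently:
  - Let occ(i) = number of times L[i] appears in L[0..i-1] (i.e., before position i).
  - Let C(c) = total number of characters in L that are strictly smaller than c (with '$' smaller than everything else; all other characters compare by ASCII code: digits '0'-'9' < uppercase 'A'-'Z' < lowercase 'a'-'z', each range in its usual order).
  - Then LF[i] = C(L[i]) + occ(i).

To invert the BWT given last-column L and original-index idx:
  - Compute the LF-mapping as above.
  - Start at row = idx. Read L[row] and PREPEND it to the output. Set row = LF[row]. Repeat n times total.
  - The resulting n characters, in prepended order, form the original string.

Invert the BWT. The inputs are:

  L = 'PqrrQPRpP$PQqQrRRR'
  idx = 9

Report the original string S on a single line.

LF mapping: 1 13 15 16 5 2 8 12 3 0 4 6 14 7 17 9 10 11
Walk LF starting at row 9, prepending L[row]:
  step 1: row=9, L[9]='$', prepend. Next row=LF[9]=0
  step 2: row=0, L[0]='P', prepend. Next row=LF[0]=1
  step 3: row=1, L[1]='q', prepend. Next row=LF[1]=13
  step 4: row=13, L[13]='Q', prepend. Next row=LF[13]=7
  step 5: row=7, L[7]='p', prepend. Next row=LF[7]=12
  step 6: row=12, L[12]='q', prepend. Next row=LF[12]=14
  step 7: row=14, L[14]='r', prepend. Next row=LF[14]=17
  step 8: row=17, L[17]='R', prepend. Next row=LF[17]=11
  step 9: row=11, L[11]='Q', prepend. Next row=LF[11]=6
  step 10: row=6, L[6]='R', prepend. Next row=LF[6]=8
  step 11: row=8, L[8]='P', prepend. Next row=LF[8]=3
  step 12: row=3, L[3]='r', prepend. Next row=LF[3]=16
  step 13: row=16, L[16]='R', prepend. Next row=LF[16]=10
  step 14: row=10, L[10]='P', prepend. Next row=LF[10]=4
  step 15: row=4, L[4]='Q', prepend. Next row=LF[4]=5
  step 16: row=5, L[5]='P', prepend. Next row=LF[5]=2
  step 17: row=2, L[2]='r', prepend. Next row=LF[2]=15
  step 18: row=15, L[15]='R', prepend. Next row=LF[15]=9
Reversed output: RrPQPRrPRQRrqpQqP$

Answer: RrPQPRrPRQRrqpQqP$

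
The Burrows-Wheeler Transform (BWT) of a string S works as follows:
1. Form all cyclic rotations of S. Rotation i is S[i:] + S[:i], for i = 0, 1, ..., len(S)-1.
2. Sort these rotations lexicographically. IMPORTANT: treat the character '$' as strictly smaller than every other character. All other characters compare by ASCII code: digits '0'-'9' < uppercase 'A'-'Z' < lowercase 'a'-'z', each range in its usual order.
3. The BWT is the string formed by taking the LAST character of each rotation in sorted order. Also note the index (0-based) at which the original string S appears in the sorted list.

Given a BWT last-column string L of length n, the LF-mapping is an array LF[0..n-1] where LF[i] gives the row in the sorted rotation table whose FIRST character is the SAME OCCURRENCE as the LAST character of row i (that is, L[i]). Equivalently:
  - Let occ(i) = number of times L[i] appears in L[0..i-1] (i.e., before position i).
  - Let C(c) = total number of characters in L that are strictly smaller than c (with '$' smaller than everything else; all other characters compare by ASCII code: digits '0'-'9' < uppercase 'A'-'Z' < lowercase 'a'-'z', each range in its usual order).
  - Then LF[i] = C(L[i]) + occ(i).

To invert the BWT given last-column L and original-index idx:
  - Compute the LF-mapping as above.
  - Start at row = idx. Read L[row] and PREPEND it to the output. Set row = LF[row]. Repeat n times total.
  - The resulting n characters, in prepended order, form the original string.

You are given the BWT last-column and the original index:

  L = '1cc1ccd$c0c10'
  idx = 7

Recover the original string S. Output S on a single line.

Answer: c0dc0c1ccc11$

Derivation:
LF mapping: 3 6 7 4 8 9 12 0 10 1 11 5 2
Walk LF starting at row 7, prepending L[row]:
  step 1: row=7, L[7]='$', prepend. Next row=LF[7]=0
  step 2: row=0, L[0]='1', prepend. Next row=LF[0]=3
  step 3: row=3, L[3]='1', prepend. Next row=LF[3]=4
  step 4: row=4, L[4]='c', prepend. Next row=LF[4]=8
  step 5: row=8, L[8]='c', prepend. Next row=LF[8]=10
  step 6: row=10, L[10]='c', prepend. Next row=LF[10]=11
  step 7: row=11, L[11]='1', prepend. Next row=LF[11]=5
  step 8: row=5, L[5]='c', prepend. Next row=LF[5]=9
  step 9: row=9, L[9]='0', prepend. Next row=LF[9]=1
  step 10: row=1, L[1]='c', prepend. Next row=LF[1]=6
  step 11: row=6, L[6]='d', prepend. Next row=LF[6]=12
  step 12: row=12, L[12]='0', prepend. Next row=LF[12]=2
  step 13: row=2, L[2]='c', prepend. Next row=LF[2]=7
Reversed output: c0dc0c1ccc11$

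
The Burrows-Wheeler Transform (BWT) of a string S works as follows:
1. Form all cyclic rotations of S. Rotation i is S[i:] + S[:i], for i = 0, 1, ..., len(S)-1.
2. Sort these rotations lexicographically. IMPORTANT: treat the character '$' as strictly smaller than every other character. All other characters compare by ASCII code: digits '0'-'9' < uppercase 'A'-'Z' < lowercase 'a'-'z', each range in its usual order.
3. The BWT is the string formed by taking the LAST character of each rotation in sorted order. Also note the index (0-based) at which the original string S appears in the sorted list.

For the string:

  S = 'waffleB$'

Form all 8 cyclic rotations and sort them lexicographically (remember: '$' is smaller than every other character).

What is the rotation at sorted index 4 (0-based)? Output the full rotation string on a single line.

All 8 rotations (rotation i = S[i:]+S[:i]):
  rot[0] = waffleB$
  rot[1] = affleB$w
  rot[2] = ffleB$wa
  rot[3] = fleB$waf
  rot[4] = leB$waff
  rot[5] = eB$waffl
  rot[6] = B$waffle
  rot[7] = $waffleB
Sorted (with $ < everything):
  sorted[0] = $waffleB
  sorted[1] = B$waffle
  sorted[2] = affleB$w
  sorted[3] = eB$waffl
  sorted[4] = ffleB$wa
  sorted[5] = fleB$waf
  sorted[6] = leB$waff
  sorted[7] = waffleB$
sorted[4] = ffleB$wa

Answer: ffleB$wa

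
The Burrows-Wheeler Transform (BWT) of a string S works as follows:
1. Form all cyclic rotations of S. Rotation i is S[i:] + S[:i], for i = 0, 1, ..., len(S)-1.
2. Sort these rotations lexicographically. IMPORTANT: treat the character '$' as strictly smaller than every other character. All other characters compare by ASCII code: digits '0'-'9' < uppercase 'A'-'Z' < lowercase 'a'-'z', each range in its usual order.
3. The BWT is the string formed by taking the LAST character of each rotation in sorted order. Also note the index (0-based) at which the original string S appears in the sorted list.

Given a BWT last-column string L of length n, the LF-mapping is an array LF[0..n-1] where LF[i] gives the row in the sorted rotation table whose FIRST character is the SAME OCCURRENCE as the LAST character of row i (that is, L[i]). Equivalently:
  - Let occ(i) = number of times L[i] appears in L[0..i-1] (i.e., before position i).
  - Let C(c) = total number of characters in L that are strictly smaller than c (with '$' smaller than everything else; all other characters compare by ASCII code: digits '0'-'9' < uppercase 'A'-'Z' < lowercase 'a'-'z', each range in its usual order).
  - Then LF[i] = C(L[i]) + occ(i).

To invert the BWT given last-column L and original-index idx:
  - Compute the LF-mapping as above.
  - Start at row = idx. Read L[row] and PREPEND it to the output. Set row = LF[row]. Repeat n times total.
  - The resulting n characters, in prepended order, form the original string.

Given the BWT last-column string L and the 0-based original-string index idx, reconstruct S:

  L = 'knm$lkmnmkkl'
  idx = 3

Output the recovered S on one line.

Answer: kmmlnmklknk$

Derivation:
LF mapping: 1 10 7 0 5 2 8 11 9 3 4 6
Walk LF starting at row 3, prepending L[row]:
  step 1: row=3, L[3]='$', prepend. Next row=LF[3]=0
  step 2: row=0, L[0]='k', prepend. Next row=LF[0]=1
  step 3: row=1, L[1]='n', prepend. Next row=LF[1]=10
  step 4: row=10, L[10]='k', prepend. Next row=LF[10]=4
  step 5: row=4, L[4]='l', prepend. Next row=LF[4]=5
  step 6: row=5, L[5]='k', prepend. Next row=LF[5]=2
  step 7: row=2, L[2]='m', prepend. Next row=LF[2]=7
  step 8: row=7, L[7]='n', prepend. Next row=LF[7]=11
  step 9: row=11, L[11]='l', prepend. Next row=LF[11]=6
  step 10: row=6, L[6]='m', prepend. Next row=LF[6]=8
  step 11: row=8, L[8]='m', prepend. Next row=LF[8]=9
  step 12: row=9, L[9]='k', prepend. Next row=LF[9]=3
Reversed output: kmmlnmklknk$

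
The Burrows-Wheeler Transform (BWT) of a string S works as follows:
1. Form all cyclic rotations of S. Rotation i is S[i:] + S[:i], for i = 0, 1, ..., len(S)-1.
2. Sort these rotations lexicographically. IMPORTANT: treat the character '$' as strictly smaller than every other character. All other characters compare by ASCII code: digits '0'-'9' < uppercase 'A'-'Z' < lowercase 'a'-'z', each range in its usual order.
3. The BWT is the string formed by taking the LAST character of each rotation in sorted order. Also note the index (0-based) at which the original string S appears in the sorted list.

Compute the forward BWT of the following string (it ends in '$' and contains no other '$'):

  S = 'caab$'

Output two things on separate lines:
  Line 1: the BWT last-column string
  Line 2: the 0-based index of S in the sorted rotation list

All 5 rotations (rotation i = S[i:]+S[:i]):
  rot[0] = caab$
  rot[1] = aab$c
  rot[2] = ab$ca
  rot[3] = b$caa
  rot[4] = $caab
Sorted (with $ < everything):
  sorted[0] = $caab  (last char: 'b')
  sorted[1] = aab$c  (last char: 'c')
  sorted[2] = ab$ca  (last char: 'a')
  sorted[3] = b$caa  (last char: 'a')
  sorted[4] = caab$  (last char: '$')
Last column: bcaa$
Original string S is at sorted index 4

Answer: bcaa$
4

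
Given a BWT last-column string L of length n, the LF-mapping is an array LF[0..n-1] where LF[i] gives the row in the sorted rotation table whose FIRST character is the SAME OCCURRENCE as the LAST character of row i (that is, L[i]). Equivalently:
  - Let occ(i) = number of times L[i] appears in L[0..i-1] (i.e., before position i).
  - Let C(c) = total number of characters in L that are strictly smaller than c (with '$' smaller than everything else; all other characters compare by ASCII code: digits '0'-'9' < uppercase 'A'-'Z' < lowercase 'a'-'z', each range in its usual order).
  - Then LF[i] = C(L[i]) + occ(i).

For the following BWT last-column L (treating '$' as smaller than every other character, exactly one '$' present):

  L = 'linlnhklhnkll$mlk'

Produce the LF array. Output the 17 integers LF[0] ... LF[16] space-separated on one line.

Answer: 7 3 14 8 15 1 4 9 2 16 5 10 11 0 13 12 6

Derivation:
Char counts: '$':1, 'h':2, 'i':1, 'k':3, 'l':6, 'm':1, 'n':3
C (first-col start): C('$')=0, C('h')=1, C('i')=3, C('k')=4, C('l')=7, C('m')=13, C('n')=14
L[0]='l': occ=0, LF[0]=C('l')+0=7+0=7
L[1]='i': occ=0, LF[1]=C('i')+0=3+0=3
L[2]='n': occ=0, LF[2]=C('n')+0=14+0=14
L[3]='l': occ=1, LF[3]=C('l')+1=7+1=8
L[4]='n': occ=1, LF[4]=C('n')+1=14+1=15
L[5]='h': occ=0, LF[5]=C('h')+0=1+0=1
L[6]='k': occ=0, LF[6]=C('k')+0=4+0=4
L[7]='l': occ=2, LF[7]=C('l')+2=7+2=9
L[8]='h': occ=1, LF[8]=C('h')+1=1+1=2
L[9]='n': occ=2, LF[9]=C('n')+2=14+2=16
L[10]='k': occ=1, LF[10]=C('k')+1=4+1=5
L[11]='l': occ=3, LF[11]=C('l')+3=7+3=10
L[12]='l': occ=4, LF[12]=C('l')+4=7+4=11
L[13]='$': occ=0, LF[13]=C('$')+0=0+0=0
L[14]='m': occ=0, LF[14]=C('m')+0=13+0=13
L[15]='l': occ=5, LF[15]=C('l')+5=7+5=12
L[16]='k': occ=2, LF[16]=C('k')+2=4+2=6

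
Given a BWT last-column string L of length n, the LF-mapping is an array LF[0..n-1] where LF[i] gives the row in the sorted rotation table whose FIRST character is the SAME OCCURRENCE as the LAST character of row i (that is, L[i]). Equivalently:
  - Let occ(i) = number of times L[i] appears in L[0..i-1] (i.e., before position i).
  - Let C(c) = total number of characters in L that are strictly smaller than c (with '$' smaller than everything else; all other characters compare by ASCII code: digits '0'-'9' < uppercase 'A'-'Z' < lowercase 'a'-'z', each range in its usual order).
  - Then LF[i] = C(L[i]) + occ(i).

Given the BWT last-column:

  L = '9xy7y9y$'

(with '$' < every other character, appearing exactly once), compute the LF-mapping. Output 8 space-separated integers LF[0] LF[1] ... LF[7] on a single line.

Answer: 2 4 5 1 6 3 7 0

Derivation:
Char counts: '$':1, '7':1, '9':2, 'x':1, 'y':3
C (first-col start): C('$')=0, C('7')=1, C('9')=2, C('x')=4, C('y')=5
L[0]='9': occ=0, LF[0]=C('9')+0=2+0=2
L[1]='x': occ=0, LF[1]=C('x')+0=4+0=4
L[2]='y': occ=0, LF[2]=C('y')+0=5+0=5
L[3]='7': occ=0, LF[3]=C('7')+0=1+0=1
L[4]='y': occ=1, LF[4]=C('y')+1=5+1=6
L[5]='9': occ=1, LF[5]=C('9')+1=2+1=3
L[6]='y': occ=2, LF[6]=C('y')+2=5+2=7
L[7]='$': occ=0, LF[7]=C('$')+0=0+0=0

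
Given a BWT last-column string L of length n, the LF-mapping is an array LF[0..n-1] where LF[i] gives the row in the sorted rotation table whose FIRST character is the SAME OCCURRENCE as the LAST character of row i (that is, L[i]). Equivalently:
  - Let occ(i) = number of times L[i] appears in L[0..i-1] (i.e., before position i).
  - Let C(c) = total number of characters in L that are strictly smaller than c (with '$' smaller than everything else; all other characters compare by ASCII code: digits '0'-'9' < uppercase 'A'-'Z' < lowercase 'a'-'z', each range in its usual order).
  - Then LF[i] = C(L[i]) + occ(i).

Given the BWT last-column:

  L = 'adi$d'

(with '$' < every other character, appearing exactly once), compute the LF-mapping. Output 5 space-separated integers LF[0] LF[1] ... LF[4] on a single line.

Char counts: '$':1, 'a':1, 'd':2, 'i':1
C (first-col start): C('$')=0, C('a')=1, C('d')=2, C('i')=4
L[0]='a': occ=0, LF[0]=C('a')+0=1+0=1
L[1]='d': occ=0, LF[1]=C('d')+0=2+0=2
L[2]='i': occ=0, LF[2]=C('i')+0=4+0=4
L[3]='$': occ=0, LF[3]=C('$')+0=0+0=0
L[4]='d': occ=1, LF[4]=C('d')+1=2+1=3

Answer: 1 2 4 0 3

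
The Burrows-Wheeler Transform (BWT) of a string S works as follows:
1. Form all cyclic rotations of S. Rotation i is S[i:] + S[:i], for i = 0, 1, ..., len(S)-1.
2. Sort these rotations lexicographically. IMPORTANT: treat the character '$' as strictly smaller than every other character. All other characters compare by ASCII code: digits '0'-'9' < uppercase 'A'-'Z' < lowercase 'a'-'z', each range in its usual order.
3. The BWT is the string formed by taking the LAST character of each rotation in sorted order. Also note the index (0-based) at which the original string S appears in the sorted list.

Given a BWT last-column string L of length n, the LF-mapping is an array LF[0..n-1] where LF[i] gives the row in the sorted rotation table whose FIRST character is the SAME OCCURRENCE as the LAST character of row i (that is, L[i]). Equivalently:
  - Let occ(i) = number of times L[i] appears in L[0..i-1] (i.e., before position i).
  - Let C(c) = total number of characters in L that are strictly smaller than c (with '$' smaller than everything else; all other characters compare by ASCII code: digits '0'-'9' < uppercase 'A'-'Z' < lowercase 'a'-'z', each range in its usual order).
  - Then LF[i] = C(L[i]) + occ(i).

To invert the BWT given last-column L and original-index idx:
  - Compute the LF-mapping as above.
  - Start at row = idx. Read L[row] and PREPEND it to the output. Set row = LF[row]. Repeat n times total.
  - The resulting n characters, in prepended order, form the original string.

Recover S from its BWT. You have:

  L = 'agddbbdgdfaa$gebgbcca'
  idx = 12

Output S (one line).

LF mapping: 1 17 11 12 5 6 13 18 14 16 2 3 0 19 15 7 20 8 9 10 4
Walk LF starting at row 12, prepending L[row]:
  step 1: row=12, L[12]='$', prepend. Next row=LF[12]=0
  step 2: row=0, L[0]='a', prepend. Next row=LF[0]=1
  step 3: row=1, L[1]='g', prepend. Next row=LF[1]=17
  step 4: row=17, L[17]='b', prepend. Next row=LF[17]=8
  step 5: row=8, L[8]='d', prepend. Next row=LF[8]=14
  step 6: row=14, L[14]='e', prepend. Next row=LF[14]=15
  step 7: row=15, L[15]='b', prepend. Next row=LF[15]=7
  step 8: row=7, L[7]='g', prepend. Next row=LF[7]=18
  step 9: row=18, L[18]='c', prepend. Next row=LF[18]=9
  step 10: row=9, L[9]='f', prepend. Next row=LF[9]=16
  step 11: row=16, L[16]='g', prepend. Next row=LF[16]=20
  step 12: row=20, L[20]='a', prepend. Next row=LF[20]=4
  step 13: row=4, L[4]='b', prepend. Next row=LF[4]=5
  step 14: row=5, L[5]='b', prepend. Next row=LF[5]=6
  step 15: row=6, L[6]='d', prepend. Next row=LF[6]=13
  step 16: row=13, L[13]='g', prepend. Next row=LF[13]=19
  step 17: row=19, L[19]='c', prepend. Next row=LF[19]=10
  step 18: row=10, L[10]='a', prepend. Next row=LF[10]=2
  step 19: row=2, L[2]='d', prepend. Next row=LF[2]=11
  step 20: row=11, L[11]='a', prepend. Next row=LF[11]=3
  step 21: row=3, L[3]='d', prepend. Next row=LF[3]=12
Reversed output: dadacgdbbagfcgbedbga$

Answer: dadacgdbbagfcgbedbga$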